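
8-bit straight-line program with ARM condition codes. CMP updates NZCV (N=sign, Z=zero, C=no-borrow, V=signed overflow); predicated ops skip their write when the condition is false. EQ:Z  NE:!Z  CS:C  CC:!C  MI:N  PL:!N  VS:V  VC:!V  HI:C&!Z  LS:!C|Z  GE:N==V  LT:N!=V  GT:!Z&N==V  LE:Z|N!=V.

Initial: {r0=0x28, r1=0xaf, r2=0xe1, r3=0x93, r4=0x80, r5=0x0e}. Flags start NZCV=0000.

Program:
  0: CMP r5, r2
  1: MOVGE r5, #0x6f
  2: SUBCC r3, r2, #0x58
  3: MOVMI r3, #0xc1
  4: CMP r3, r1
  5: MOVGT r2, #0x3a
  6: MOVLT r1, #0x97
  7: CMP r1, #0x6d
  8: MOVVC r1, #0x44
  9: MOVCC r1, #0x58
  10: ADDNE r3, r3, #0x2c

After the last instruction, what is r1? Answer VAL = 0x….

VAL = 0x97

0: ✓ CMP  NZCV=0000
1: ✓ MOVGE  r5←0x6f
2: ✓ SUBCC  r3←0x89
3: · MOVMI
4: ✓ CMP  NZCV=1000
5: · MOVGT
6: ✓ MOVLT  r1←0x97
7: ✓ CMP  NZCV=0011
8: · MOVVC
9: · MOVCC
10: ✓ ADDNE  r3←0xb5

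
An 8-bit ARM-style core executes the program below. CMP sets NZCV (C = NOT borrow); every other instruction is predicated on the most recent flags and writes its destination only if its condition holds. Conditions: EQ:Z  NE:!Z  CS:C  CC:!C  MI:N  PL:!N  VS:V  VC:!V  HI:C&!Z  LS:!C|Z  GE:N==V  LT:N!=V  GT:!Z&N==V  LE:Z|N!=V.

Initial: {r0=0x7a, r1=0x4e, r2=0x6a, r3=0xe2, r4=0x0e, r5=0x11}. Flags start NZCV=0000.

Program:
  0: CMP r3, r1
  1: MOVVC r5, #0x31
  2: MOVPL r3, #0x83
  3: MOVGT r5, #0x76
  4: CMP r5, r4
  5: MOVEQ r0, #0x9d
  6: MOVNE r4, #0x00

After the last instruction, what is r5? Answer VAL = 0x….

[0] flags=1010 → (cmp)
[1] flags=1010 VC?T → r5=0x31
[2] flags=1010 PL?F → skip
[3] flags=1010 GT?F → skip
[4] flags=0010 → (cmp)
[5] flags=0010 EQ?F → skip
[6] flags=0010 NE?T → r4=0x00

VAL = 0x31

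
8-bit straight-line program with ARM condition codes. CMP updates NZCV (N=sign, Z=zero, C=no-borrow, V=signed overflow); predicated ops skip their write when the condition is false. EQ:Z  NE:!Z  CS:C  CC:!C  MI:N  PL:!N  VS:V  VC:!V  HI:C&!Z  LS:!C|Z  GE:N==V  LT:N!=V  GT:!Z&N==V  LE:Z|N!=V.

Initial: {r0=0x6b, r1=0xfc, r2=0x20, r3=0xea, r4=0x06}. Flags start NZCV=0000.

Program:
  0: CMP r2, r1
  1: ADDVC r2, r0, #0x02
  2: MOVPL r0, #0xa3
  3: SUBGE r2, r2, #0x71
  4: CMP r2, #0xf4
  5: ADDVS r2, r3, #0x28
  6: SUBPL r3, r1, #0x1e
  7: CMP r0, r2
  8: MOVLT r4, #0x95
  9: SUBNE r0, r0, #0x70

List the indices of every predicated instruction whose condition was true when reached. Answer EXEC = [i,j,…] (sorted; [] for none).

EXEC = [1,2,3,6,8,9]

0: ✓ CMP  NZCV=0000
1: ✓ ADDVC  r2←0x6d
2: ✓ MOVPL  r0←0xa3
3: ✓ SUBGE  r2←0xfc
4: ✓ CMP  NZCV=0010
5: · ADDVS
6: ✓ SUBPL  r3←0xde
7: ✓ CMP  NZCV=1000
8: ✓ MOVLT  r4←0x95
9: ✓ SUBNE  r0←0x33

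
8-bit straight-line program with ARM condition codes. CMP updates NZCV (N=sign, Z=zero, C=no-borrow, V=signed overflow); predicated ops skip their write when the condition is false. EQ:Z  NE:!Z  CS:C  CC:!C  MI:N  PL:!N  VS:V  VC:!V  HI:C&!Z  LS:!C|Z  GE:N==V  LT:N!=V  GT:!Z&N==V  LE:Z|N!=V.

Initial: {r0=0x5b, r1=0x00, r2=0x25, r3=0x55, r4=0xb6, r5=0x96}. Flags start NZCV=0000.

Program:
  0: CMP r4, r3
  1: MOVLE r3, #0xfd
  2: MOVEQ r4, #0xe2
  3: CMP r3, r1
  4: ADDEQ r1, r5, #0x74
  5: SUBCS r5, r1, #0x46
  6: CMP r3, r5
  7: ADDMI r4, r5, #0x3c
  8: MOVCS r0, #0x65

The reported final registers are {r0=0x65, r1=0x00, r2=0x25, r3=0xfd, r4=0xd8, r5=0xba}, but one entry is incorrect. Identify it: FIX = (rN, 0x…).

FIX = (r4, 0xb6)

0: ✓ CMP  NZCV=0011
1: ✓ MOVLE  r3←0xfd
2: · MOVEQ
3: ✓ CMP  NZCV=1010
4: · ADDEQ
5: ✓ SUBCS  r5←0xba
6: ✓ CMP  NZCV=0010
7: · ADDMI
8: ✓ MOVCS  r0←0x65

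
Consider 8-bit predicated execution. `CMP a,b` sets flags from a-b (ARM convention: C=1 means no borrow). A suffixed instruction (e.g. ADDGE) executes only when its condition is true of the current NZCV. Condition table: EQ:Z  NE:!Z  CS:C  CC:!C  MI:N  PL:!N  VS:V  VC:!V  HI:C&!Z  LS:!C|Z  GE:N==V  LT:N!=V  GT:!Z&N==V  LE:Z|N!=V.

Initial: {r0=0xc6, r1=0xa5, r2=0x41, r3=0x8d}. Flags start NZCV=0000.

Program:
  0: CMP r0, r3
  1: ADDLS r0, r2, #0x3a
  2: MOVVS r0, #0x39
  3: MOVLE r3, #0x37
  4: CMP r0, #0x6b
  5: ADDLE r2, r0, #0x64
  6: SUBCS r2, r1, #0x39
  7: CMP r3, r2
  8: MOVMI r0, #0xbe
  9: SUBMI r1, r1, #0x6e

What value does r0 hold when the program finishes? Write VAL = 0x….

VAL = 0xc6

0: ✓ CMP  NZCV=0010
1: · ADDLS
2: · MOVVS
3: · MOVLE
4: ✓ CMP  NZCV=0011
5: ✓ ADDLE  r2←0x2a
6: ✓ SUBCS  r2←0x6c
7: ✓ CMP  NZCV=0011
8: · MOVMI
9: · SUBMI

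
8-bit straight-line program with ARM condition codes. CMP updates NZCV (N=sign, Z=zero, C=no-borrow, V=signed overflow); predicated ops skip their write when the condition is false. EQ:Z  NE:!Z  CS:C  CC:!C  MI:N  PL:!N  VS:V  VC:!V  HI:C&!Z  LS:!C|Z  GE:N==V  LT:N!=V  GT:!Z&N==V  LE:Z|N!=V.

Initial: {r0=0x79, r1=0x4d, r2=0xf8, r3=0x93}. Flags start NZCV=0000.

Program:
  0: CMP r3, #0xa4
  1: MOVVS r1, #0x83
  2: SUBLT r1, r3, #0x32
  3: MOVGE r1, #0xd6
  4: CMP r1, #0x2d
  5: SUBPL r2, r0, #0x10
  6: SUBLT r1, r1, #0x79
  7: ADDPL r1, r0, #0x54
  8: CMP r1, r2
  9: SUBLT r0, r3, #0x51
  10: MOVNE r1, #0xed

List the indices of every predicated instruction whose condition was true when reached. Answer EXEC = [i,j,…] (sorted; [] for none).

EXEC = [2,5,7,9,10]

0: ✓ CMP  NZCV=1000
1: · MOVVS
2: ✓ SUBLT  r1←0x61
3: · MOVGE
4: ✓ CMP  NZCV=0010
5: ✓ SUBPL  r2←0x69
6: · SUBLT
7: ✓ ADDPL  r1←0xcd
8: ✓ CMP  NZCV=0011
9: ✓ SUBLT  r0←0x42
10: ✓ MOVNE  r1←0xed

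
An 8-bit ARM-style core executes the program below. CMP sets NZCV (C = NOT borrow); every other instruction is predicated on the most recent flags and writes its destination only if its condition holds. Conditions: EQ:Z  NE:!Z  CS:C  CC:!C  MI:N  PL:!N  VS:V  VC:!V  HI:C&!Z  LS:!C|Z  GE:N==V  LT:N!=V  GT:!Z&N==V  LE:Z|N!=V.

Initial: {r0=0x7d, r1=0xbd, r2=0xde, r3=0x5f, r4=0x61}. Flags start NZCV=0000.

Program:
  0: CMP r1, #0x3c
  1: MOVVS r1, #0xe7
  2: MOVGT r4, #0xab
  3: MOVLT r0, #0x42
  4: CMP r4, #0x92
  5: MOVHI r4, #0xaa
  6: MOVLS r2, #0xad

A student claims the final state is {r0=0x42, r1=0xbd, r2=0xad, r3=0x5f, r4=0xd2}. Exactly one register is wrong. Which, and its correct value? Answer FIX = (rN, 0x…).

FIX = (r4, 0x61)

[0] flags=1010 → (cmp)
[1] flags=1010 VS?F → skip
[2] flags=1010 GT?F → skip
[3] flags=1010 LT?T → r0=0x42
[4] flags=1001 → (cmp)
[5] flags=1001 HI?F → skip
[6] flags=1001 LS?T → r2=0xad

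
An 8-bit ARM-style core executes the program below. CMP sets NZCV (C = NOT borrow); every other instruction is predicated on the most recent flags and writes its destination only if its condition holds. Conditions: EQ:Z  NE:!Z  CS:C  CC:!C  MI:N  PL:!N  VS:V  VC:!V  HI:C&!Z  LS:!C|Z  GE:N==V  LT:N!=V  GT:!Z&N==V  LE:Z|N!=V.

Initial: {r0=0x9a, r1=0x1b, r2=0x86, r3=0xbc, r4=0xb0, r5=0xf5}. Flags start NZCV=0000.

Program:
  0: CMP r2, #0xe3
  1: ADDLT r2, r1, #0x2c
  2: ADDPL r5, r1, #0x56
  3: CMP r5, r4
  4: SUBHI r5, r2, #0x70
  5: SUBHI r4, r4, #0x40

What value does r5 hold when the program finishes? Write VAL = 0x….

VAL = 0xd7

[0] flags=1000 → (cmp)
[1] flags=1000 LT?T → r2=0x47
[2] flags=1000 PL?F → skip
[3] flags=0010 → (cmp)
[4] flags=0010 HI?T → r5=0xd7
[5] flags=0010 HI?T → r4=0x70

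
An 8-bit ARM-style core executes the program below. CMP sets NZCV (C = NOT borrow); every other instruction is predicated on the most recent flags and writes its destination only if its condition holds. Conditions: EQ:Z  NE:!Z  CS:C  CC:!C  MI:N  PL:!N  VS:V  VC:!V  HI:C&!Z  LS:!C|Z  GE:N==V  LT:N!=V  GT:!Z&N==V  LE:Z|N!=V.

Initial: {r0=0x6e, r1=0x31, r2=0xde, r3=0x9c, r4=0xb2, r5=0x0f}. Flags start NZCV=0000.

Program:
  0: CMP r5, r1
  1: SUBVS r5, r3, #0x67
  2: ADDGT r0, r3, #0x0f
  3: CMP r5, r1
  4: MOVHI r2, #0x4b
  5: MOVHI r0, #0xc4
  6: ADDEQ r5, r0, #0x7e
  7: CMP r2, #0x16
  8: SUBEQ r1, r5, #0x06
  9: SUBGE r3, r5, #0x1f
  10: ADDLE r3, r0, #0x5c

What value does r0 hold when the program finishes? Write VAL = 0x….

[0] flags=1000 → (cmp)
[1] flags=1000 VS?F → skip
[2] flags=1000 GT?F → skip
[3] flags=1000 → (cmp)
[4] flags=1000 HI?F → skip
[5] flags=1000 HI?F → skip
[6] flags=1000 EQ?F → skip
[7] flags=1010 → (cmp)
[8] flags=1010 EQ?F → skip
[9] flags=1010 GE?F → skip
[10] flags=1010 LE?T → r3=0xca

VAL = 0x6e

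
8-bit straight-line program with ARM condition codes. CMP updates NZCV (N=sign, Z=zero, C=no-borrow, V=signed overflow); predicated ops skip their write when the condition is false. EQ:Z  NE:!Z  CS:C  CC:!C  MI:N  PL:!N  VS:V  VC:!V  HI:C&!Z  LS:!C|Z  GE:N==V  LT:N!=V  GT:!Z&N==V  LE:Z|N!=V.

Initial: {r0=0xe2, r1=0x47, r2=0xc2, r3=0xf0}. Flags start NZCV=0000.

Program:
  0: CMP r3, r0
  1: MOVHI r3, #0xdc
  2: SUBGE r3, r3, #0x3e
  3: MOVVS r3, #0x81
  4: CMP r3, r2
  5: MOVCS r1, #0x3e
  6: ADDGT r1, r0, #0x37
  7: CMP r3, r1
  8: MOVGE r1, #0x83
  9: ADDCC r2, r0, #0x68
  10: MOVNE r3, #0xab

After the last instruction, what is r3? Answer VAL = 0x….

VAL = 0xab

[0] flags=0010 → (cmp)
[1] flags=0010 HI?T → r3=0xdc
[2] flags=0010 GE?T → r3=0x9e
[3] flags=0010 VS?F → skip
[4] flags=1000 → (cmp)
[5] flags=1000 CS?F → skip
[6] flags=1000 GT?F → skip
[7] flags=0011 → (cmp)
[8] flags=0011 GE?F → skip
[9] flags=0011 CC?F → skip
[10] flags=0011 NE?T → r3=0xab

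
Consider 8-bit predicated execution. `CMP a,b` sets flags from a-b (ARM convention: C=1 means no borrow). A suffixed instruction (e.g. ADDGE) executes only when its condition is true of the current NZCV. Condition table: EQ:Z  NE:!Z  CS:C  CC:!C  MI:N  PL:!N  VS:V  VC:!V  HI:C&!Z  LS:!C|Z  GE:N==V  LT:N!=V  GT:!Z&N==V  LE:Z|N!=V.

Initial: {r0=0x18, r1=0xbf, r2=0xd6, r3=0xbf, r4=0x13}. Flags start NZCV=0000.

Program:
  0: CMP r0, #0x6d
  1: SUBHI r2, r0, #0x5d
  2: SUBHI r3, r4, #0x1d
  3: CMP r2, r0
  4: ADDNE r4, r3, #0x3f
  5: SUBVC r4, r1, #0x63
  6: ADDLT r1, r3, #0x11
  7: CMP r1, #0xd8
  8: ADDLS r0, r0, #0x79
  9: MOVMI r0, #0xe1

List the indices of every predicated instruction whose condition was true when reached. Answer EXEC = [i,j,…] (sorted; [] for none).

EXEC = [4,5,6,8,9]

0: ✓ CMP  NZCV=1000
1: · SUBHI
2: · SUBHI
3: ✓ CMP  NZCV=1010
4: ✓ ADDNE  r4←0xfe
5: ✓ SUBVC  r4←0x5c
6: ✓ ADDLT  r1←0xd0
7: ✓ CMP  NZCV=1000
8: ✓ ADDLS  r0←0x91
9: ✓ MOVMI  r0←0xe1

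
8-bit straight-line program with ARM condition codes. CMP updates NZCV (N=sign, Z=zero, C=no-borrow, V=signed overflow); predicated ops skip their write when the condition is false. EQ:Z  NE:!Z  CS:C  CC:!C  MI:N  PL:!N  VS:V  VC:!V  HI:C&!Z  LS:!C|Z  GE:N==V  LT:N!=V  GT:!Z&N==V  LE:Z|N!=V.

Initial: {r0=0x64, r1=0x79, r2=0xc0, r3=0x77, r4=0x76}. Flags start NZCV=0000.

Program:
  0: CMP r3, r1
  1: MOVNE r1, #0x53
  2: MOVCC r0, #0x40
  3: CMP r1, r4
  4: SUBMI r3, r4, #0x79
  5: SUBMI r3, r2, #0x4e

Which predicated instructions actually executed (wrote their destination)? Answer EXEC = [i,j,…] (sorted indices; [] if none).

[0] flags=1000 → (cmp)
[1] flags=1000 NE?T → r1=0x53
[2] flags=1000 CC?T → r0=0x40
[3] flags=1000 → (cmp)
[4] flags=1000 MI?T → r3=0xfd
[5] flags=1000 MI?T → r3=0x72

EXEC = [1,2,4,5]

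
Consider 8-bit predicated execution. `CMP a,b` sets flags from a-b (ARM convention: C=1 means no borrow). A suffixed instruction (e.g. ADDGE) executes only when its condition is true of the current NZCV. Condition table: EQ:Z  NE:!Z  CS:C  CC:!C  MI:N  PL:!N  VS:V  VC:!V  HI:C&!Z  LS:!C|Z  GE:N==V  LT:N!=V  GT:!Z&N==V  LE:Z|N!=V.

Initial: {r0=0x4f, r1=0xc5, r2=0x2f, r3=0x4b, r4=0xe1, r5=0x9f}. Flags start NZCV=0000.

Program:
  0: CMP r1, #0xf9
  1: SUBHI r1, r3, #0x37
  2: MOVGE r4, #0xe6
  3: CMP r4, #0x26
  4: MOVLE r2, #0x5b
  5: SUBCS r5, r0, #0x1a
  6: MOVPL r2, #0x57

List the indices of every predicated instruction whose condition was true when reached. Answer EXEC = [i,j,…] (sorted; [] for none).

EXEC = [4,5]

[0] flags=1000 → (cmp)
[1] flags=1000 HI?F → skip
[2] flags=1000 GE?F → skip
[3] flags=1010 → (cmp)
[4] flags=1010 LE?T → r2=0x5b
[5] flags=1010 CS?T → r5=0x35
[6] flags=1010 PL?F → skip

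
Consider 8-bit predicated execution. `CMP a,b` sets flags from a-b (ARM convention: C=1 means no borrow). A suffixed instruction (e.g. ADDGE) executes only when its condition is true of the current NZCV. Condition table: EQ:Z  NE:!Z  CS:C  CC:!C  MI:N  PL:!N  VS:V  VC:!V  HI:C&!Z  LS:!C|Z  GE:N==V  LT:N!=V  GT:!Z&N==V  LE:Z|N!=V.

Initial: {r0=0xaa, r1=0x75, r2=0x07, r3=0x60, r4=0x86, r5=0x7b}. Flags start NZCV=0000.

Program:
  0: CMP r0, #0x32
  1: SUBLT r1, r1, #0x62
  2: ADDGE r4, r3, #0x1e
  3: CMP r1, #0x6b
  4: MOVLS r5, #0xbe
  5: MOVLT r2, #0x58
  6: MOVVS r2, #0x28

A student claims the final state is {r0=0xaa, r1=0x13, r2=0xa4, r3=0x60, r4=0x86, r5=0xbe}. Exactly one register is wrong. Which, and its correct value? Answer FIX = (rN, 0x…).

FIX = (r2, 0x58)

0: ✓ CMP  NZCV=0011
1: ✓ SUBLT  r1←0x13
2: · ADDGE
3: ✓ CMP  NZCV=1000
4: ✓ MOVLS  r5←0xbe
5: ✓ MOVLT  r2←0x58
6: · MOVVS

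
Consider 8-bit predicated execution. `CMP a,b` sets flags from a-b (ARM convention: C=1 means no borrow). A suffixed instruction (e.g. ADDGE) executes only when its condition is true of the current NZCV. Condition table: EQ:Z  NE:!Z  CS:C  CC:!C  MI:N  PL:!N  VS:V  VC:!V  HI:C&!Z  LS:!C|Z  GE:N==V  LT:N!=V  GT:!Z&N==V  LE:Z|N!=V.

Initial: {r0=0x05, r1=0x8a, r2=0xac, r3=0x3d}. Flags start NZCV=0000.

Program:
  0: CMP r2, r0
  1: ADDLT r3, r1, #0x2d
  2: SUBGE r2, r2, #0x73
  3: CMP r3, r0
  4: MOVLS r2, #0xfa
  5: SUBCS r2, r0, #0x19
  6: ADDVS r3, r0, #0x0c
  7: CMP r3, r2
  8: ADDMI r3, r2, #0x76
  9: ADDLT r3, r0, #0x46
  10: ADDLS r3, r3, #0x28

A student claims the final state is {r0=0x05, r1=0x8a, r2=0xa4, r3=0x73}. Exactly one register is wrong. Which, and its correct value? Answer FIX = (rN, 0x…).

[0] flags=1010 → (cmp)
[1] flags=1010 LT?T → r3=0xb7
[2] flags=1010 GE?F → skip
[3] flags=1010 → (cmp)
[4] flags=1010 LS?F → skip
[5] flags=1010 CS?T → r2=0xec
[6] flags=1010 VS?F → skip
[7] flags=1000 → (cmp)
[8] flags=1000 MI?T → r3=0x62
[9] flags=1000 LT?T → r3=0x4b
[10] flags=1000 LS?T → r3=0x73

FIX = (r2, 0xec)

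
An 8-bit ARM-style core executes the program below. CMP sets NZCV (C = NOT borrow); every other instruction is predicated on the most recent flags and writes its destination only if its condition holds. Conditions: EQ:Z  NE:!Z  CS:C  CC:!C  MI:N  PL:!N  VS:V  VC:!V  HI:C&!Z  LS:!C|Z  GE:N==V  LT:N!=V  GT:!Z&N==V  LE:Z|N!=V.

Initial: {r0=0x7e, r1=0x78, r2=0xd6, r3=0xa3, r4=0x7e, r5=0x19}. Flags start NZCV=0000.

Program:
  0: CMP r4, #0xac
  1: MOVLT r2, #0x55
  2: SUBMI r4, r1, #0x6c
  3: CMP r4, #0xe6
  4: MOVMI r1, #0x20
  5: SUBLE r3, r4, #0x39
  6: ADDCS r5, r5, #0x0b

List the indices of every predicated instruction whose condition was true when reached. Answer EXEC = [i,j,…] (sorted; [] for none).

[0] flags=1001 → (cmp)
[1] flags=1001 LT?F → skip
[2] flags=1001 MI?T → r4=0x0c
[3] flags=0000 → (cmp)
[4] flags=0000 MI?F → skip
[5] flags=0000 LE?F → skip
[6] flags=0000 CS?F → skip

EXEC = [2]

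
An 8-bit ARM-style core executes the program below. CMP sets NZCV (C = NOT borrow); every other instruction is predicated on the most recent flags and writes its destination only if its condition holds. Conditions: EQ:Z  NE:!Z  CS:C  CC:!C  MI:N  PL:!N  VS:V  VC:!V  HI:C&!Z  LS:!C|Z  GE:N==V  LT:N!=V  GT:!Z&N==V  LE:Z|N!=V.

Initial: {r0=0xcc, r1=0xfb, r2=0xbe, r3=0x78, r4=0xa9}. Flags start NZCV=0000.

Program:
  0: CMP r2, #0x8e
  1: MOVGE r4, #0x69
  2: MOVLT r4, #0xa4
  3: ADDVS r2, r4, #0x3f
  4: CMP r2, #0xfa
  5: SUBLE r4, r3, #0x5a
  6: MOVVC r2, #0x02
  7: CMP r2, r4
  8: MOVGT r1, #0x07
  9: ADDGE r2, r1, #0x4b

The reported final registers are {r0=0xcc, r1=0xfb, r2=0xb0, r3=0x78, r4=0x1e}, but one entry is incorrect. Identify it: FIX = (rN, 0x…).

FIX = (r2, 0x02)

0: ✓ CMP  NZCV=0010
1: ✓ MOVGE  r4←0x69
2: · MOVLT
3: · ADDVS
4: ✓ CMP  NZCV=1000
5: ✓ SUBLE  r4←0x1e
6: ✓ MOVVC  r2←0x02
7: ✓ CMP  NZCV=1000
8: · MOVGT
9: · ADDGE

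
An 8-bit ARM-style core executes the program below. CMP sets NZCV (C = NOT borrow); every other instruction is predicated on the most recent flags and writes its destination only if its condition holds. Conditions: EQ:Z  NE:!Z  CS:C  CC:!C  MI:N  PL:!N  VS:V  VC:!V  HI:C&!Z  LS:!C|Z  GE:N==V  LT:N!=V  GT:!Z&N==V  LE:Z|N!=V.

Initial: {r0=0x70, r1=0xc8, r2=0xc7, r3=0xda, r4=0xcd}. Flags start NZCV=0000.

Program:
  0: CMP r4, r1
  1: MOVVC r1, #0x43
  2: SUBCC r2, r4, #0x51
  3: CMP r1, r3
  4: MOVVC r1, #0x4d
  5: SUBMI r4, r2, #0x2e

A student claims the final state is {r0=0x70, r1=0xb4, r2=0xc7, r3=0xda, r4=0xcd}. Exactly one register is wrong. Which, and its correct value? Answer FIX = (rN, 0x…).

FIX = (r1, 0x4d)

0: ✓ CMP  NZCV=0010
1: ✓ MOVVC  r1←0x43
2: · SUBCC
3: ✓ CMP  NZCV=0000
4: ✓ MOVVC  r1←0x4d
5: · SUBMI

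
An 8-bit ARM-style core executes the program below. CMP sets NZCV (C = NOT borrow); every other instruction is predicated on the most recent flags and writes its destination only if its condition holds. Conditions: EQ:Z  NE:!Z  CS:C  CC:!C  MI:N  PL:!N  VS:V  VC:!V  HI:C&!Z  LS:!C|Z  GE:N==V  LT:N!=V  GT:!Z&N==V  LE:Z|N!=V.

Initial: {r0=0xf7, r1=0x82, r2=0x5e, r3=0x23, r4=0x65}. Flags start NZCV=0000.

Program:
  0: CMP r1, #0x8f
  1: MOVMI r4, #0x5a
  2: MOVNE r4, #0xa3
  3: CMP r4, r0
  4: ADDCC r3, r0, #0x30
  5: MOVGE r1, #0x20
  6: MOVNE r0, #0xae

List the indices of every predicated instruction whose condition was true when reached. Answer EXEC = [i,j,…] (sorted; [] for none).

[0] flags=1000 → (cmp)
[1] flags=1000 MI?T → r4=0x5a
[2] flags=1000 NE?T → r4=0xa3
[3] flags=1000 → (cmp)
[4] flags=1000 CC?T → r3=0x27
[5] flags=1000 GE?F → skip
[6] flags=1000 NE?T → r0=0xae

EXEC = [1,2,4,6]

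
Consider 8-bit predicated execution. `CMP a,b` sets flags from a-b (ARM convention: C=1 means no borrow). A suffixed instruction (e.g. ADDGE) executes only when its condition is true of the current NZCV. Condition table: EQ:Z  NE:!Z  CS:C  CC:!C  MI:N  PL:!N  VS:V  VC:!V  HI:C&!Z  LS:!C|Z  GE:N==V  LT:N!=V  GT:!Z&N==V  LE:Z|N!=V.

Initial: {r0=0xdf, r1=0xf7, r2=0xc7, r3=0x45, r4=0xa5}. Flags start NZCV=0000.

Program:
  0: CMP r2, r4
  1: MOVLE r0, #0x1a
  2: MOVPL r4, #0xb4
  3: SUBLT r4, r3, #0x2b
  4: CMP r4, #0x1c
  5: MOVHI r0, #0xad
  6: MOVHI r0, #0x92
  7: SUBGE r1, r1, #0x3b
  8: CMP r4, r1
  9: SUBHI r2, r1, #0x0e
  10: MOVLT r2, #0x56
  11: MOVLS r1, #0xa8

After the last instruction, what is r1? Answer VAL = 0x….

VAL = 0xa8

[0] flags=0010 → (cmp)
[1] flags=0010 LE?F → skip
[2] flags=0010 PL?T → r4=0xb4
[3] flags=0010 LT?F → skip
[4] flags=1010 → (cmp)
[5] flags=1010 HI?T → r0=0xad
[6] flags=1010 HI?T → r0=0x92
[7] flags=1010 GE?F → skip
[8] flags=1000 → (cmp)
[9] flags=1000 HI?F → skip
[10] flags=1000 LT?T → r2=0x56
[11] flags=1000 LS?T → r1=0xa8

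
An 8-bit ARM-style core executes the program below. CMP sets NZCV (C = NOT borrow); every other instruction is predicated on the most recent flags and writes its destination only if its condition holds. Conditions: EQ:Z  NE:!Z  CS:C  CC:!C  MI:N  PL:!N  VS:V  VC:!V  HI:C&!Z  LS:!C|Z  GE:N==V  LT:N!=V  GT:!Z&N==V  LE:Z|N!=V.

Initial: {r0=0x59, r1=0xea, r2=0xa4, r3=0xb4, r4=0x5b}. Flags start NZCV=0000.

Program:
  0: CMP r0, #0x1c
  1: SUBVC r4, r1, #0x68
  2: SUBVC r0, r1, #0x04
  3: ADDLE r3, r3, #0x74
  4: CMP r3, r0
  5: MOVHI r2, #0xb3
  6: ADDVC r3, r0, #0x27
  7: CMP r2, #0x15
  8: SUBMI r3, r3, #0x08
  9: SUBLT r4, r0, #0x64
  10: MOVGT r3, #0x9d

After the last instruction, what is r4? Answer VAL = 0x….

VAL = 0x82

[0] flags=0010 → (cmp)
[1] flags=0010 VC?T → r4=0x82
[2] flags=0010 VC?T → r0=0xe6
[3] flags=0010 LE?F → skip
[4] flags=1000 → (cmp)
[5] flags=1000 HI?F → skip
[6] flags=1000 VC?T → r3=0x0d
[7] flags=1010 → (cmp)
[8] flags=1010 MI?T → r3=0x05
[9] flags=1010 LT?T → r4=0x82
[10] flags=1010 GT?F → skip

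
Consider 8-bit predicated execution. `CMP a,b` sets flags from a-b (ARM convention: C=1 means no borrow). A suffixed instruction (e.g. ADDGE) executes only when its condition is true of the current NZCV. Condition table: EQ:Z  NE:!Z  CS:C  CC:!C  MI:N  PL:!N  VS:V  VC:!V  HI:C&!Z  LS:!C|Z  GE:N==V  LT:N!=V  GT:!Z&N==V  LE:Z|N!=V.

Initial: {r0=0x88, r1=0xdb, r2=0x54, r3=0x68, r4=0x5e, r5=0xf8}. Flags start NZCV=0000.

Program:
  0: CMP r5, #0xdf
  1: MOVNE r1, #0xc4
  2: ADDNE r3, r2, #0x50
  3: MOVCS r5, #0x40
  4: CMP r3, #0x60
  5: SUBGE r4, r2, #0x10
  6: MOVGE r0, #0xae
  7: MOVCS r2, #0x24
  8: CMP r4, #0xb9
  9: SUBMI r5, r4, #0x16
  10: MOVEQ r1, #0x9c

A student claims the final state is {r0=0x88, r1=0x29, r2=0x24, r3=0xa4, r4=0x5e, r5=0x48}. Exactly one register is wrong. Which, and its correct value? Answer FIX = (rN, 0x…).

FIX = (r1, 0xc4)

0: ✓ CMP  NZCV=0010
1: ✓ MOVNE  r1←0xc4
2: ✓ ADDNE  r3←0xa4
3: ✓ MOVCS  r5←0x40
4: ✓ CMP  NZCV=0011
5: · SUBGE
6: · MOVGE
7: ✓ MOVCS  r2←0x24
8: ✓ CMP  NZCV=1001
9: ✓ SUBMI  r5←0x48
10: · MOVEQ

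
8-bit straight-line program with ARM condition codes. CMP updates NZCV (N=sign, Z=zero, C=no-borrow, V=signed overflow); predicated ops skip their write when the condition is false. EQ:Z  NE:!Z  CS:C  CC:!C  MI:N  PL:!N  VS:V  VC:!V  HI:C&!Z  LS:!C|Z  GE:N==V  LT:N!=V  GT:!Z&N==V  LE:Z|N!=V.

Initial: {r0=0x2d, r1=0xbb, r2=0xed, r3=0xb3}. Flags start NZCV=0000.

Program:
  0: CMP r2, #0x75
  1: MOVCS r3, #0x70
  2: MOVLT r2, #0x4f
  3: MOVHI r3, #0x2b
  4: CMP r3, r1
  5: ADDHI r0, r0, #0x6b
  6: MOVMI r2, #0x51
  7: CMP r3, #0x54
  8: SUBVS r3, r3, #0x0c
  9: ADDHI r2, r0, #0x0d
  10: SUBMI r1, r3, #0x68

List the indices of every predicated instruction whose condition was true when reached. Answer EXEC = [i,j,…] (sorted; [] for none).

EXEC = [1,2,3,10]

[0] flags=0011 → (cmp)
[1] flags=0011 CS?T → r3=0x70
[2] flags=0011 LT?T → r2=0x4f
[3] flags=0011 HI?T → r3=0x2b
[4] flags=0000 → (cmp)
[5] flags=0000 HI?F → skip
[6] flags=0000 MI?F → skip
[7] flags=1000 → (cmp)
[8] flags=1000 VS?F → skip
[9] flags=1000 HI?F → skip
[10] flags=1000 MI?T → r1=0xc3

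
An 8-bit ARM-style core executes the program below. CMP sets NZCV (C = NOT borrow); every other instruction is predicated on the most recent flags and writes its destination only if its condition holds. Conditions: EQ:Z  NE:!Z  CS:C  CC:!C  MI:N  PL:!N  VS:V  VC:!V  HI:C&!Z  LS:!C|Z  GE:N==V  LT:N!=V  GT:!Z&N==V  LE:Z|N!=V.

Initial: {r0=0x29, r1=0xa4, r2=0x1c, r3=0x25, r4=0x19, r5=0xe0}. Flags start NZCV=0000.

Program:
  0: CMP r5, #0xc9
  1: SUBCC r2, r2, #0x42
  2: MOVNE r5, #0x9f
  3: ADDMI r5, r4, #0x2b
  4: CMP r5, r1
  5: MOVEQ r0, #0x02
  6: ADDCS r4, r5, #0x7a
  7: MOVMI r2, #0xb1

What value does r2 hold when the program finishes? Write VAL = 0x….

VAL = 0xb1

0: ✓ CMP  NZCV=0010
1: · SUBCC
2: ✓ MOVNE  r5←0x9f
3: · ADDMI
4: ✓ CMP  NZCV=1000
5: · MOVEQ
6: · ADDCS
7: ✓ MOVMI  r2←0xb1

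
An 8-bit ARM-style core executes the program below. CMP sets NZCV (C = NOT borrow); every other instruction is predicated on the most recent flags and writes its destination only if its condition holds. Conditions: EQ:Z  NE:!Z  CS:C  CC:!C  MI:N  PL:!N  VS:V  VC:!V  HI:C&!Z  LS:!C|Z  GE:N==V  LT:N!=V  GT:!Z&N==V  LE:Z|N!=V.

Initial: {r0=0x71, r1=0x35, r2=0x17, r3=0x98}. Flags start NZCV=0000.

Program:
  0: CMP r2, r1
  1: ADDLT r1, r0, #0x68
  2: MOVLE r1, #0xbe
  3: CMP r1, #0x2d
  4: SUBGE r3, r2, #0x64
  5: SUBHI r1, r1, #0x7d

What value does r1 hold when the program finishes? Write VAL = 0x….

VAL = 0x41

0: ✓ CMP  NZCV=1000
1: ✓ ADDLT  r1←0xd9
2: ✓ MOVLE  r1←0xbe
3: ✓ CMP  NZCV=1010
4: · SUBGE
5: ✓ SUBHI  r1←0x41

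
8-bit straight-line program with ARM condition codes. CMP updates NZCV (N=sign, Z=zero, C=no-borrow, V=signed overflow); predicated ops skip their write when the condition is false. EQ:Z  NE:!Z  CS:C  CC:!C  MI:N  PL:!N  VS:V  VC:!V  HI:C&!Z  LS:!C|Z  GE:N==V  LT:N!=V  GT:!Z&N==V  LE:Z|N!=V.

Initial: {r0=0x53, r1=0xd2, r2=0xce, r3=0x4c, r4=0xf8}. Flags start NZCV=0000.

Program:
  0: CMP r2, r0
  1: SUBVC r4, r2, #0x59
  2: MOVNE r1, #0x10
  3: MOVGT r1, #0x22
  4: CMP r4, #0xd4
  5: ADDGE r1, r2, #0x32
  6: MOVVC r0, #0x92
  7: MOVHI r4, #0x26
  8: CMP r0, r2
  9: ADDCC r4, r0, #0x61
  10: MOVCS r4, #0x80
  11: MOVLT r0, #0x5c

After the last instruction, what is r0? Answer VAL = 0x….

[0] flags=0011 → (cmp)
[1] flags=0011 VC?F → skip
[2] flags=0011 NE?T → r1=0x10
[3] flags=0011 GT?F → skip
[4] flags=0010 → (cmp)
[5] flags=0010 GE?T → r1=0x00
[6] flags=0010 VC?T → r0=0x92
[7] flags=0010 HI?T → r4=0x26
[8] flags=1000 → (cmp)
[9] flags=1000 CC?T → r4=0xf3
[10] flags=1000 CS?F → skip
[11] flags=1000 LT?T → r0=0x5c

VAL = 0x5c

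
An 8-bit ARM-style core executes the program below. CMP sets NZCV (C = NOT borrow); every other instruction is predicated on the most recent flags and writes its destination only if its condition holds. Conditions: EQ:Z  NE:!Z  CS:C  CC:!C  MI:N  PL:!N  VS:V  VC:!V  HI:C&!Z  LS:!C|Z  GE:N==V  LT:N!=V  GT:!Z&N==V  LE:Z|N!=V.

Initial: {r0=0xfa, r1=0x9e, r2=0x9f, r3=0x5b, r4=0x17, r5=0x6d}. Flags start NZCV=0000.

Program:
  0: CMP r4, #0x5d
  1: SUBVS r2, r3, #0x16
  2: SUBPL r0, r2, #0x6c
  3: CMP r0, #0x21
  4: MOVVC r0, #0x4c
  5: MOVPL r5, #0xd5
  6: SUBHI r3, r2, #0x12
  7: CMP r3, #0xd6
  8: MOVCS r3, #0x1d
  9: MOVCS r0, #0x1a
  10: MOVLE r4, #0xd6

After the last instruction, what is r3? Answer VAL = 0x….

VAL = 0x8d

0: ✓ CMP  NZCV=1000
1: · SUBVS
2: · SUBPL
3: ✓ CMP  NZCV=1010
4: ✓ MOVVC  r0←0x4c
5: · MOVPL
6: ✓ SUBHI  r3←0x8d
7: ✓ CMP  NZCV=1000
8: · MOVCS
9: · MOVCS
10: ✓ MOVLE  r4←0xd6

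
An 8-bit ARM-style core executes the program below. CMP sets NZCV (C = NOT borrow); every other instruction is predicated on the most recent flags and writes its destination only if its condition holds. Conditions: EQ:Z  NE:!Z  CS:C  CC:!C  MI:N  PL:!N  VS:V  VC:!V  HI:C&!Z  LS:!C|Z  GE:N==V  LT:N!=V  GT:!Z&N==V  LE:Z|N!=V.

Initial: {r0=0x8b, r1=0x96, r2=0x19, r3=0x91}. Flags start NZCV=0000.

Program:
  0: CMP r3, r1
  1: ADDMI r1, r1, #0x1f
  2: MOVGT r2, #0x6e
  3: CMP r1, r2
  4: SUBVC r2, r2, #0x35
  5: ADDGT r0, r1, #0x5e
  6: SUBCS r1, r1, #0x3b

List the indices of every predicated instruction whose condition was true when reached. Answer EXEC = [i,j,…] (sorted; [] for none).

EXEC = [1,4,6]

[0] flags=1000 → (cmp)
[1] flags=1000 MI?T → r1=0xb5
[2] flags=1000 GT?F → skip
[3] flags=1010 → (cmp)
[4] flags=1010 VC?T → r2=0xe4
[5] flags=1010 GT?F → skip
[6] flags=1010 CS?T → r1=0x7a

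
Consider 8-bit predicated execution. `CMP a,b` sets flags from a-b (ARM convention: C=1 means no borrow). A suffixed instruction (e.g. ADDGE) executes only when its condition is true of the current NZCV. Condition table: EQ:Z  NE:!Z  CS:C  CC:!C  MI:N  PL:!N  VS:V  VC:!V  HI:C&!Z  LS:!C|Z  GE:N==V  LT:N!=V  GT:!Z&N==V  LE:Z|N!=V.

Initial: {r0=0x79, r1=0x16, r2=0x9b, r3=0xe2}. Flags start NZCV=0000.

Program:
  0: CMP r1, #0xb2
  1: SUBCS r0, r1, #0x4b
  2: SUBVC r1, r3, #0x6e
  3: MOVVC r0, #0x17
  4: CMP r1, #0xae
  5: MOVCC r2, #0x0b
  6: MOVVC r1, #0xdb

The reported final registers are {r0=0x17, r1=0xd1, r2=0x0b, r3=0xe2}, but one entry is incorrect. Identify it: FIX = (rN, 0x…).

0: ✓ CMP  NZCV=0000
1: · SUBCS
2: ✓ SUBVC  r1←0x74
3: ✓ MOVVC  r0←0x17
4: ✓ CMP  NZCV=1001
5: ✓ MOVCC  r2←0x0b
6: · MOVVC

FIX = (r1, 0x74)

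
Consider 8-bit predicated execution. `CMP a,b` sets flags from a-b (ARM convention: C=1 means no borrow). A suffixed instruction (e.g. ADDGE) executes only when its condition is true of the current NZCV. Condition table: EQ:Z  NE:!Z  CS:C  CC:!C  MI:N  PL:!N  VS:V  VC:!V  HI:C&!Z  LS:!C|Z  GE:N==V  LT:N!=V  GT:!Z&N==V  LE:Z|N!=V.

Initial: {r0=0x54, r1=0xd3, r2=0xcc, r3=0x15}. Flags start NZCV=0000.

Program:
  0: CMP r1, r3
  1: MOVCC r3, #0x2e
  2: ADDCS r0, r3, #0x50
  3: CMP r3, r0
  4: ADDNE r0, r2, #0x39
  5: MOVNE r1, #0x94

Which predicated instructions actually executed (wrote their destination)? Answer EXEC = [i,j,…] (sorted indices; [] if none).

0: ✓ CMP  NZCV=1010
1: · MOVCC
2: ✓ ADDCS  r0←0x65
3: ✓ CMP  NZCV=1000
4: ✓ ADDNE  r0←0x05
5: ✓ MOVNE  r1←0x94

EXEC = [2,4,5]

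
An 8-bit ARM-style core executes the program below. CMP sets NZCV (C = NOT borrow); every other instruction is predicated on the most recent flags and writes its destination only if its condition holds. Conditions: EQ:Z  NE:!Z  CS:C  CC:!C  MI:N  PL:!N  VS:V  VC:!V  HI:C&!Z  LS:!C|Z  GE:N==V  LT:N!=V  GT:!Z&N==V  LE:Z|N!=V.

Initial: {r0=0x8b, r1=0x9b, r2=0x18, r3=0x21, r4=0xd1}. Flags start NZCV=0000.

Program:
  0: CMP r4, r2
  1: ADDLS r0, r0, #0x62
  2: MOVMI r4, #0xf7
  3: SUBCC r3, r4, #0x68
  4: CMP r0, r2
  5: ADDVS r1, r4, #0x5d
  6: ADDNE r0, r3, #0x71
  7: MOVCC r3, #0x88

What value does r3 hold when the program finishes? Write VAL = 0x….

[0] flags=1010 → (cmp)
[1] flags=1010 LS?F → skip
[2] flags=1010 MI?T → r4=0xf7
[3] flags=1010 CC?F → skip
[4] flags=0011 → (cmp)
[5] flags=0011 VS?T → r1=0x54
[6] flags=0011 NE?T → r0=0x92
[7] flags=0011 CC?F → skip

VAL = 0x21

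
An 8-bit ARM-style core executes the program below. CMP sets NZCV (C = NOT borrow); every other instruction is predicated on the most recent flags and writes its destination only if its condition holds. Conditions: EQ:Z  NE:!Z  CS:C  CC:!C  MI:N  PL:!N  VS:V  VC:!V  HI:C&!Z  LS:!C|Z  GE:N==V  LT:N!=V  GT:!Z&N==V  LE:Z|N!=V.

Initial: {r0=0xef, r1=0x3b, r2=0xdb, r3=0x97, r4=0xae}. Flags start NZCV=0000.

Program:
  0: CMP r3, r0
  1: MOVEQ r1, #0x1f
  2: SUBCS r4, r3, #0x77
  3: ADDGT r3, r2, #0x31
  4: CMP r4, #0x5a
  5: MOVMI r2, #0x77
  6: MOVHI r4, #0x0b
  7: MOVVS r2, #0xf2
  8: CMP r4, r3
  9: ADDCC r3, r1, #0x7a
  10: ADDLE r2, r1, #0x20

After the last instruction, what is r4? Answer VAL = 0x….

VAL = 0x0b

0: ✓ CMP  NZCV=1000
1: · MOVEQ
2: · SUBCS
3: · ADDGT
4: ✓ CMP  NZCV=0011
5: · MOVMI
6: ✓ MOVHI  r4←0x0b
7: ✓ MOVVS  r2←0xf2
8: ✓ CMP  NZCV=0000
9: ✓ ADDCC  r3←0xb5
10: · ADDLE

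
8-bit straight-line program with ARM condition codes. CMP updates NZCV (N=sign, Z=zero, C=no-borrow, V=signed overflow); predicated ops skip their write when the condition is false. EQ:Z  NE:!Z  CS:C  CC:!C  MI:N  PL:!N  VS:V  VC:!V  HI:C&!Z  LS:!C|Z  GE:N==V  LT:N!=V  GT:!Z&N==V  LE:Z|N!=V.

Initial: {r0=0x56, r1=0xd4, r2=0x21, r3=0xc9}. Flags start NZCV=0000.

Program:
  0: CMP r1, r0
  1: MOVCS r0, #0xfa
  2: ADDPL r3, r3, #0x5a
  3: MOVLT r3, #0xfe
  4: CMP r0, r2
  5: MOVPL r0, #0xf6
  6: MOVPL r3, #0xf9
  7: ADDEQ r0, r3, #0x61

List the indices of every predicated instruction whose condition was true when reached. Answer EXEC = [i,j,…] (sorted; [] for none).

EXEC = [1,2,3]

0: ✓ CMP  NZCV=0011
1: ✓ MOVCS  r0←0xfa
2: ✓ ADDPL  r3←0x23
3: ✓ MOVLT  r3←0xfe
4: ✓ CMP  NZCV=1010
5: · MOVPL
6: · MOVPL
7: · ADDEQ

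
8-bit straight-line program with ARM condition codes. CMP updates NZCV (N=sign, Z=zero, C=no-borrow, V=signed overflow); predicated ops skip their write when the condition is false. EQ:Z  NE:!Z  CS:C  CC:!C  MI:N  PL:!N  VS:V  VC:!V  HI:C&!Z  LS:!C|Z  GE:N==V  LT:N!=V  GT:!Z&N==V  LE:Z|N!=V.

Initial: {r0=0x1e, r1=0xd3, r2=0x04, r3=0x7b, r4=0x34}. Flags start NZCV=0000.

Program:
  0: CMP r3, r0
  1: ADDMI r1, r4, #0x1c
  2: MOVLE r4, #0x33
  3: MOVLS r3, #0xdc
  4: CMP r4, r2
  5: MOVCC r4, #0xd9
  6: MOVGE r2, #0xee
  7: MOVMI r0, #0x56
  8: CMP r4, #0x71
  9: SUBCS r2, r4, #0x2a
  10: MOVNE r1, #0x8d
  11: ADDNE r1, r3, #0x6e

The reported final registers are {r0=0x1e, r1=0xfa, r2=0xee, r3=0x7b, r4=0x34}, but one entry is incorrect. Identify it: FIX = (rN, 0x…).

0: ✓ CMP  NZCV=0010
1: · ADDMI
2: · MOVLE
3: · MOVLS
4: ✓ CMP  NZCV=0010
5: · MOVCC
6: ✓ MOVGE  r2←0xee
7: · MOVMI
8: ✓ CMP  NZCV=1000
9: · SUBCS
10: ✓ MOVNE  r1←0x8d
11: ✓ ADDNE  r1←0xe9

FIX = (r1, 0xe9)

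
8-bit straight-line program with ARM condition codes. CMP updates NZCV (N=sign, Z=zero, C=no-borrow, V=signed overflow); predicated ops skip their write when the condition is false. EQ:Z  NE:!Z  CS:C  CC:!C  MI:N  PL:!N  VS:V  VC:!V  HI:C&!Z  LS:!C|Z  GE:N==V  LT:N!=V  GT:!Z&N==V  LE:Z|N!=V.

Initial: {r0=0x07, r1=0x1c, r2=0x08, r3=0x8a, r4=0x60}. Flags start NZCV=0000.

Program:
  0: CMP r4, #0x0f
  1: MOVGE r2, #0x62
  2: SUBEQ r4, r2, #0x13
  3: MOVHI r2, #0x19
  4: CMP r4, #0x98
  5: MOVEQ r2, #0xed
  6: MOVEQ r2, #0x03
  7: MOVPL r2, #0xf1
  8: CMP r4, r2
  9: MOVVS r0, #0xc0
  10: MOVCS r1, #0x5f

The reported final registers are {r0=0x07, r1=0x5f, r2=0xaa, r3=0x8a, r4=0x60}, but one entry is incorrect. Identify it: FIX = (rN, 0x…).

[0] flags=0010 → (cmp)
[1] flags=0010 GE?T → r2=0x62
[2] flags=0010 EQ?F → skip
[3] flags=0010 HI?T → r2=0x19
[4] flags=1001 → (cmp)
[5] flags=1001 EQ?F → skip
[6] flags=1001 EQ?F → skip
[7] flags=1001 PL?F → skip
[8] flags=0010 → (cmp)
[9] flags=0010 VS?F → skip
[10] flags=0010 CS?T → r1=0x5f

FIX = (r2, 0x19)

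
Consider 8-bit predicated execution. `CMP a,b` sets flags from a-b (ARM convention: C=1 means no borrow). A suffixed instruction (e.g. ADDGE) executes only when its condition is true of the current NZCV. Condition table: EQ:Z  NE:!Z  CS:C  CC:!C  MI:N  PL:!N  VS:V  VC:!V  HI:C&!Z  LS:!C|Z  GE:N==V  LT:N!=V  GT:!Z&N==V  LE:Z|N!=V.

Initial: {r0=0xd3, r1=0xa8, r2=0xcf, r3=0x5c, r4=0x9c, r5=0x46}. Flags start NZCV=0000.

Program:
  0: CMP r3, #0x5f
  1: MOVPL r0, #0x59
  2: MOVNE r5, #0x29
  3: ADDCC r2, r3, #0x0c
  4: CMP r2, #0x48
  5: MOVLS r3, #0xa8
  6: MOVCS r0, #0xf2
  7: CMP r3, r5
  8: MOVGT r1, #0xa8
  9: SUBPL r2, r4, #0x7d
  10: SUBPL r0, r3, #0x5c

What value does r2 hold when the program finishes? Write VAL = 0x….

VAL = 0x1f

[0] flags=1000 → (cmp)
[1] flags=1000 PL?F → skip
[2] flags=1000 NE?T → r5=0x29
[3] flags=1000 CC?T → r2=0x68
[4] flags=0010 → (cmp)
[5] flags=0010 LS?F → skip
[6] flags=0010 CS?T → r0=0xf2
[7] flags=0010 → (cmp)
[8] flags=0010 GT?T → r1=0xa8
[9] flags=0010 PL?T → r2=0x1f
[10] flags=0010 PL?T → r0=0x00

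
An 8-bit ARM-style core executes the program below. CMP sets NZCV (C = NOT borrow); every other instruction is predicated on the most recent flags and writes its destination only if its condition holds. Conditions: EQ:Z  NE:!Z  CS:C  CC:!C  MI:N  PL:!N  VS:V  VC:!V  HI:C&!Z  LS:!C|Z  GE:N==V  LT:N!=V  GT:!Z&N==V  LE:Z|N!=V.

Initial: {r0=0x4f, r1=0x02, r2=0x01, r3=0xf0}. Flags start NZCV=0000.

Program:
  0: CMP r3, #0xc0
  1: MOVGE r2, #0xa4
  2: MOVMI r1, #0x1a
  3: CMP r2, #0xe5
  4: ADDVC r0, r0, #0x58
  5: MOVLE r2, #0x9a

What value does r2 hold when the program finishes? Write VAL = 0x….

0: ✓ CMP  NZCV=0010
1: ✓ MOVGE  r2←0xa4
2: · MOVMI
3: ✓ CMP  NZCV=1000
4: ✓ ADDVC  r0←0xa7
5: ✓ MOVLE  r2←0x9a

VAL = 0x9a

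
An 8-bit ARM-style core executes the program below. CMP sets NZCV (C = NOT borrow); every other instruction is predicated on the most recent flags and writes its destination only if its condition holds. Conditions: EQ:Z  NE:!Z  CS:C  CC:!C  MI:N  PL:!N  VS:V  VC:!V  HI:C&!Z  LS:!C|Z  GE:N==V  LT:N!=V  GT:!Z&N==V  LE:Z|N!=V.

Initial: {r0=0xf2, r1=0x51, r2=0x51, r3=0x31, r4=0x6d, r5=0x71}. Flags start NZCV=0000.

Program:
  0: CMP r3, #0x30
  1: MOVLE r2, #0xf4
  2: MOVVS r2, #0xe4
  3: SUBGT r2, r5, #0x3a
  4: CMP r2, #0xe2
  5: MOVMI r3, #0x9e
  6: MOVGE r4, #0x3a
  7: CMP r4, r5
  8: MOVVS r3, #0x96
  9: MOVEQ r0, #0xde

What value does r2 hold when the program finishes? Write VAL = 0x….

VAL = 0x37

[0] flags=0010 → (cmp)
[1] flags=0010 LE?F → skip
[2] flags=0010 VS?F → skip
[3] flags=0010 GT?T → r2=0x37
[4] flags=0000 → (cmp)
[5] flags=0000 MI?F → skip
[6] flags=0000 GE?T → r4=0x3a
[7] flags=1000 → (cmp)
[8] flags=1000 VS?F → skip
[9] flags=1000 EQ?F → skip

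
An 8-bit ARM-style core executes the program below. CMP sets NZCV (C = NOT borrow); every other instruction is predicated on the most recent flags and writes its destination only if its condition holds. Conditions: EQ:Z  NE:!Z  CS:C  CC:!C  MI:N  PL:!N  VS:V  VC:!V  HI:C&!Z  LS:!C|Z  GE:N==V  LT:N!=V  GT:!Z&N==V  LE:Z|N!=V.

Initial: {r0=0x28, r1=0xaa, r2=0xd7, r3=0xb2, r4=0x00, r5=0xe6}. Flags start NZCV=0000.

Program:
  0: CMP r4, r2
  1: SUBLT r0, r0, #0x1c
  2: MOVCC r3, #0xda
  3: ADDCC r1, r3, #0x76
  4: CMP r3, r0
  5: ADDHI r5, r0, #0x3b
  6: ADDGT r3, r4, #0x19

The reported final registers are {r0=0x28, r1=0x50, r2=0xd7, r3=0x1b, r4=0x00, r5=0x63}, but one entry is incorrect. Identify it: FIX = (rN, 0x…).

FIX = (r3, 0xda)

[0] flags=0000 → (cmp)
[1] flags=0000 LT?F → skip
[2] flags=0000 CC?T → r3=0xda
[3] flags=0000 CC?T → r1=0x50
[4] flags=1010 → (cmp)
[5] flags=1010 HI?T → r5=0x63
[6] flags=1010 GT?F → skip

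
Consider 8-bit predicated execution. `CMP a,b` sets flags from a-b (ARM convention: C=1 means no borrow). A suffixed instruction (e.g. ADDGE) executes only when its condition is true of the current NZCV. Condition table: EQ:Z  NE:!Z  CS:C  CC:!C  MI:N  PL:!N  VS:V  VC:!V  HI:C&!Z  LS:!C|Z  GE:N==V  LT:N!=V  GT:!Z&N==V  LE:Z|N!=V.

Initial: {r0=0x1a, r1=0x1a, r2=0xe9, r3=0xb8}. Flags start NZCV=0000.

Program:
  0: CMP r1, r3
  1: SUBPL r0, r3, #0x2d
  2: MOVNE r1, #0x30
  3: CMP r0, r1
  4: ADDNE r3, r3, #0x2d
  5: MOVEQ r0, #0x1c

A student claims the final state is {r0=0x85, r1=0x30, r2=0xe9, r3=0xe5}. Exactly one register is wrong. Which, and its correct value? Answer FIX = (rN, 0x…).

0: ✓ CMP  NZCV=0000
1: ✓ SUBPL  r0←0x8b
2: ✓ MOVNE  r1←0x30
3: ✓ CMP  NZCV=0011
4: ✓ ADDNE  r3←0xe5
5: · MOVEQ

FIX = (r0, 0x8b)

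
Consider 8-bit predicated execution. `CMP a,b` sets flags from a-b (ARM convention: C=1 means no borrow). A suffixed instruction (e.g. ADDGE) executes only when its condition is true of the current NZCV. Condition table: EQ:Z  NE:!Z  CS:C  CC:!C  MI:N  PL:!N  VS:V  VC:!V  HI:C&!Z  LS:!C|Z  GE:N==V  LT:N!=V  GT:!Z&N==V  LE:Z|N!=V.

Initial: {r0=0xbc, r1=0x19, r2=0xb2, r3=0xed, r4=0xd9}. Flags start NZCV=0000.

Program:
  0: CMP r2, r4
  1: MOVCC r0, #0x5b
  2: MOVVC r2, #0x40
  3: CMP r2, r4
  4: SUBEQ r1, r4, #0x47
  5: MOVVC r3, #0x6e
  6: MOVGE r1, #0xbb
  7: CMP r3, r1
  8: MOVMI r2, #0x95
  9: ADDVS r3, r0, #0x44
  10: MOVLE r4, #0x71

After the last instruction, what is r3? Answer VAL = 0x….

VAL = 0x9f

[0] flags=1000 → (cmp)
[1] flags=1000 CC?T → r0=0x5b
[2] flags=1000 VC?T → r2=0x40
[3] flags=0000 → (cmp)
[4] flags=0000 EQ?F → skip
[5] flags=0000 VC?T → r3=0x6e
[6] flags=0000 GE?T → r1=0xbb
[7] flags=1001 → (cmp)
[8] flags=1001 MI?T → r2=0x95
[9] flags=1001 VS?T → r3=0x9f
[10] flags=1001 LE?F → skip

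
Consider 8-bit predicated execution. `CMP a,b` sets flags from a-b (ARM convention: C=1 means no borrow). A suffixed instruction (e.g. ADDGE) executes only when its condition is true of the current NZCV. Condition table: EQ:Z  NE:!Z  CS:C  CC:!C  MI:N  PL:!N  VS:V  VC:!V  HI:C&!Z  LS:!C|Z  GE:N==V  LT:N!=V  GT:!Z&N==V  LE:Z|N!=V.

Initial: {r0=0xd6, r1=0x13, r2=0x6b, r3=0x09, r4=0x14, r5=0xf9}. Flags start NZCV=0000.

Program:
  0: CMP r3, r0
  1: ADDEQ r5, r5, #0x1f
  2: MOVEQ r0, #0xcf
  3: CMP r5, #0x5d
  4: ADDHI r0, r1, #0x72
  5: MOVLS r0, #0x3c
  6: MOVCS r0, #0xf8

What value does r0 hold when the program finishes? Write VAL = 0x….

[0] flags=0000 → (cmp)
[1] flags=0000 EQ?F → skip
[2] flags=0000 EQ?F → skip
[3] flags=1010 → (cmp)
[4] flags=1010 HI?T → r0=0x85
[5] flags=1010 LS?F → skip
[6] flags=1010 CS?T → r0=0xf8

VAL = 0xf8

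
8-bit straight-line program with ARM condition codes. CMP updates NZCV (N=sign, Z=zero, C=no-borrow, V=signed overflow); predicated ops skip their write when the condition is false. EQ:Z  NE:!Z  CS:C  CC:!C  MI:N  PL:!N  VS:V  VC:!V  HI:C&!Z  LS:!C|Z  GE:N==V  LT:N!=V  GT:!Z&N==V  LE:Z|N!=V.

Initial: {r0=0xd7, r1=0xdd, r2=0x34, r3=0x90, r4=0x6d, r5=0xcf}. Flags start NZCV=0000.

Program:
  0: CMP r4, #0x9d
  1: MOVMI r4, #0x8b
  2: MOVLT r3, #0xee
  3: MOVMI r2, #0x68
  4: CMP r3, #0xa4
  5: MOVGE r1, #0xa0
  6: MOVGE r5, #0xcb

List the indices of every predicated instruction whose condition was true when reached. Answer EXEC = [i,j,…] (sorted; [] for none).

EXEC = [1,3]

0: ✓ CMP  NZCV=1001
1: ✓ MOVMI  r4←0x8b
2: · MOVLT
3: ✓ MOVMI  r2←0x68
4: ✓ CMP  NZCV=1000
5: · MOVGE
6: · MOVGE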